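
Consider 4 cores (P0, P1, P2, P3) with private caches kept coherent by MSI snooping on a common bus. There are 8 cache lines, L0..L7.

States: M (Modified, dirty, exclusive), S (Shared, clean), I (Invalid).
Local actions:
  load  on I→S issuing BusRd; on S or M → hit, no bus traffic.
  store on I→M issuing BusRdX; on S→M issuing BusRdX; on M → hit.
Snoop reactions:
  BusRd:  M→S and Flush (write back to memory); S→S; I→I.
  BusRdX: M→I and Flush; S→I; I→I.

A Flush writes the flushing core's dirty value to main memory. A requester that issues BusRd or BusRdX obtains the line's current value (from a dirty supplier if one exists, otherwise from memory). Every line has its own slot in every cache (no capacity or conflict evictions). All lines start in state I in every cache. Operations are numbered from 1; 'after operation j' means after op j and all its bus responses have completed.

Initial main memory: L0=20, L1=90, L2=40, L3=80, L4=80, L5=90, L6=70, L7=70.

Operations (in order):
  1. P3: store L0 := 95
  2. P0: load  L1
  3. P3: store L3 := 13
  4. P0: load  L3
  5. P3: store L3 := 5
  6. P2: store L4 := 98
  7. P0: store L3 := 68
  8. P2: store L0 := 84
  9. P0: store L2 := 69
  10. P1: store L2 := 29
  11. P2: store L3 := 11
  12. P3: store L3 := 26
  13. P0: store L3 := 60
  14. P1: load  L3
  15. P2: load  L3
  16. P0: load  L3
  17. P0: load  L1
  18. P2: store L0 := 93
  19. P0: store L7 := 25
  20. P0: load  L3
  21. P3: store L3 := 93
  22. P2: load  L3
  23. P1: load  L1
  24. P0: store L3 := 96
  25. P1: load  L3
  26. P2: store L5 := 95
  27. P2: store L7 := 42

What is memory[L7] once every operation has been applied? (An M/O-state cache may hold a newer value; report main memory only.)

[1] P3: store L0 := 95 | P0:I, P1:I, P2:I, P3:M(95) | bus: BusRdX
[2] P0: load  L1 | P0:S(90), P1:I, P2:I, P3:I | bus: BusRd
[3] P3: store L3 := 13 | P0:I, P1:I, P2:I, P3:M(13) | bus: BusRdX
[4] P0: load  L3 | P0:S(13), P1:I, P2:I, P3:S(13) | bus: BusRd,Flush
[5] P3: store L3 := 5 | P0:I, P1:I, P2:I, P3:M(5) | bus: BusRdX
[6] P2: store L4 := 98 | P0:I, P1:I, P2:M(98), P3:I | bus: BusRdX
[7] P0: store L3 := 68 | P0:M(68), P1:I, P2:I, P3:I | bus: BusRdX,Flush
[8] P2: store L0 := 84 | P0:I, P1:I, P2:M(84), P3:I | bus: BusRdX,Flush
[9] P0: store L2 := 69 | P0:M(69), P1:I, P2:I, P3:I | bus: BusRdX
[10] P1: store L2 := 29 | P0:I, P1:M(29), P2:I, P3:I | bus: BusRdX,Flush
[11] P2: store L3 := 11 | P0:I, P1:I, P2:M(11), P3:I | bus: BusRdX,Flush
[12] P3: store L3 := 26 | P0:I, P1:I, P2:I, P3:M(26) | bus: BusRdX,Flush
[13] P0: store L3 := 60 | P0:M(60), P1:I, P2:I, P3:I | bus: BusRdX,Flush
[14] P1: load  L3 | P0:S(60), P1:S(60), P2:I, P3:I | bus: BusRd,Flush
[15] P2: load  L3 | P0:S(60), P1:S(60), P2:S(60), P3:I | bus: BusRd
[16] P0: load  L3 | P0:S(60), P1:S(60), P2:S(60), P3:I | bus: none
[17] P0: load  L1 | P0:S(90), P1:I, P2:I, P3:I | bus: none
[18] P2: store L0 := 93 | P0:I, P1:I, P2:M(93), P3:I | bus: none
[19] P0: store L7 := 25 | P0:M(25), P1:I, P2:I, P3:I | bus: BusRdX
[20] P0: load  L3 | P0:S(60), P1:S(60), P2:S(60), P3:I | bus: none
[21] P3: store L3 := 93 | P0:I, P1:I, P2:I, P3:M(93) | bus: BusRdX
[22] P2: load  L3 | P0:I, P1:I, P2:S(93), P3:S(93) | bus: BusRd,Flush
[23] P1: load  L1 | P0:S(90), P1:S(90), P2:I, P3:I | bus: BusRd
[24] P0: store L3 := 96 | P0:M(96), P1:I, P2:I, P3:I | bus: BusRdX
[25] P1: load  L3 | P0:S(96), P1:S(96), P2:I, P3:I | bus: BusRd,Flush
[26] P2: store L5 := 95 | P0:I, P1:I, P2:M(95), P3:I | bus: BusRdX
[27] P2: store L7 := 42 | P0:I, P1:I, P2:M(42), P3:I | bus: BusRdX,Flush

memory[L7] = 25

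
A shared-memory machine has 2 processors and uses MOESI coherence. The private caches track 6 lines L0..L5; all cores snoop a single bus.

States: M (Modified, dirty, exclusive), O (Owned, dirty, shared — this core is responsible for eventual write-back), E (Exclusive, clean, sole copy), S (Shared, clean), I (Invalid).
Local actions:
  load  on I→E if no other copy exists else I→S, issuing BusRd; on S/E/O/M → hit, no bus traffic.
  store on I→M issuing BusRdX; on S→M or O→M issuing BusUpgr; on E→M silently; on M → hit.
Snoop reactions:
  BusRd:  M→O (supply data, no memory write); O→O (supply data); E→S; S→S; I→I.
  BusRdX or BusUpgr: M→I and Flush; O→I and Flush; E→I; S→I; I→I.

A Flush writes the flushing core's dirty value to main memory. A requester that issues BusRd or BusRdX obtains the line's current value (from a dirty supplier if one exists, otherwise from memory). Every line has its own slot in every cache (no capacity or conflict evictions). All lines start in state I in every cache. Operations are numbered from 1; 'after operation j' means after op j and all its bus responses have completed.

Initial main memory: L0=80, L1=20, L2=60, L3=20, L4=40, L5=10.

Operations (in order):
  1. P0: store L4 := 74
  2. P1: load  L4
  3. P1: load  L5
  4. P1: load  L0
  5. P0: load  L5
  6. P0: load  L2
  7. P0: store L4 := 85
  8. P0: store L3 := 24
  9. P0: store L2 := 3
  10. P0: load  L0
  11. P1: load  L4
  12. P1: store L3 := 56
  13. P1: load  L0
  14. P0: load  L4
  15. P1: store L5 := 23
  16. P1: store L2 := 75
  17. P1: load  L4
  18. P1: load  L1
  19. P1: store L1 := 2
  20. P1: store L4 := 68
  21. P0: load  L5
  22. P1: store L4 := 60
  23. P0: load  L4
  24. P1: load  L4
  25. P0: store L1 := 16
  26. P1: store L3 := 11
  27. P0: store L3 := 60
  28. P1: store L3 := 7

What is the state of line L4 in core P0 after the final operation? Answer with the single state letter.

state = S

  op1 P0: store L4 := 74 → M/I on L4; bus BusRdX; mem=40
  op2 P1: load  L4 → O/S on L4; bus BusRd; mem=40
  op3 P1: load  L5 → I/E on L5; bus BusRd; mem=10
  op4 P1: load  L0 → I/E on L0; bus BusRd; mem=80
  op5 P0: load  L5 → S/S on L5; bus BusRd; mem=10
  op6 P0: load  L2 → E/I on L2; bus BusRd; mem=60
  op7 P0: store L4 := 85 → M/I on L4; bus BusUpgr; mem=40
  op8 P0: store L3 := 24 → M/I on L3; bus BusRdX; mem=20
  op9 P0: store L2 := 3 → M/I on L2; bus (none); mem=60
  op10 P0: load  L0 → S/S on L0; bus BusRd; mem=80
  op11 P1: load  L4 → O/S on L4; bus BusRd; mem=40
  op12 P1: store L3 := 56 → I/M on L3; bus BusRdX Flush; mem=24
  op13 P1: load  L0 → S/S on L0; bus (none); mem=80
  op14 P0: load  L4 → O/S on L4; bus (none); mem=40
  op15 P1: store L5 := 23 → I/M on L5; bus BusUpgr; mem=10
  op16 P1: store L2 := 75 → I/M on L2; bus BusRdX Flush; mem=3
  op17 P1: load  L4 → O/S on L4; bus (none); mem=40
  op18 P1: load  L1 → I/E on L1; bus BusRd; mem=20
  op19 P1: store L1 := 2 → I/M on L1; bus (none); mem=20
  op20 P1: store L4 := 68 → I/M on L4; bus BusUpgr Flush; mem=85
  op21 P0: load  L5 → S/O on L5; bus BusRd; mem=10
  op22 P1: store L4 := 60 → I/M on L4; bus (none); mem=85
  op23 P0: load  L4 → S/O on L4; bus BusRd; mem=85
  op24 P1: load  L4 → S/O on L4; bus (none); mem=85
  op25 P0: store L1 := 16 → M/I on L1; bus BusRdX Flush; mem=2
  op26 P1: store L3 := 11 → I/M on L3; bus (none); mem=24
  op27 P0: store L3 := 60 → M/I on L3; bus BusRdX Flush; mem=11
  op28 P1: store L3 := 7 → I/M on L3; bus BusRdX Flush; mem=60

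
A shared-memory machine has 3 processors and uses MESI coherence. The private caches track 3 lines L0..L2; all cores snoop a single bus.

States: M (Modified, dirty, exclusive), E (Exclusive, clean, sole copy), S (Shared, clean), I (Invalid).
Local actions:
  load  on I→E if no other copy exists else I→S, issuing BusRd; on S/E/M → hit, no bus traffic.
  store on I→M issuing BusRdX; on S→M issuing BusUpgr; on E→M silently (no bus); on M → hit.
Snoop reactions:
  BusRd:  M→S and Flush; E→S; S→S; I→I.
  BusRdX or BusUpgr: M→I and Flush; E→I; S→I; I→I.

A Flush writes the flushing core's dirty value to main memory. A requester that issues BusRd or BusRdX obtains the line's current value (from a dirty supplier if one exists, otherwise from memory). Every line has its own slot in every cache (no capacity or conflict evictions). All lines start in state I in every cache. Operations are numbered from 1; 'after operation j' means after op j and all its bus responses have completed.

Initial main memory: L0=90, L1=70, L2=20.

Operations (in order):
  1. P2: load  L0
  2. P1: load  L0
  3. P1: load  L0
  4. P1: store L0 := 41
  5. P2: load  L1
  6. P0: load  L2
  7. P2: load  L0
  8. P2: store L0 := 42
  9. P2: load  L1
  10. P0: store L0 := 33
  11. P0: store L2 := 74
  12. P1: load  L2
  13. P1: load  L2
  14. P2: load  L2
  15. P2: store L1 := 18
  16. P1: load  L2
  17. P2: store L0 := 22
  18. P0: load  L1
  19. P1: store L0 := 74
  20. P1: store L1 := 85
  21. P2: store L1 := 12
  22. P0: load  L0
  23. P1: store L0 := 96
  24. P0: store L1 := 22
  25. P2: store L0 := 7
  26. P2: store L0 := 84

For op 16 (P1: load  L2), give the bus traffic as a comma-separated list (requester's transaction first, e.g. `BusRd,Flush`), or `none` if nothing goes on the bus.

bus = none

[1] P2: load  L0 | P0:I, P1:I, P2:E(90) | bus: BusRd
[2] P1: load  L0 | P0:I, P1:S(90), P2:S(90) | bus: BusRd
[3] P1: load  L0 | P0:I, P1:S(90), P2:S(90) | bus: none
[4] P1: store L0 := 41 | P0:I, P1:M(41), P2:I | bus: BusUpgr
[5] P2: load  L1 | P0:I, P1:I, P2:E(70) | bus: BusRd
[6] P0: load  L2 | P0:E(20), P1:I, P2:I | bus: BusRd
[7] P2: load  L0 | P0:I, P1:S(41), P2:S(41) | bus: BusRd,Flush
[8] P2: store L0 := 42 | P0:I, P1:I, P2:M(42) | bus: BusUpgr
[9] P2: load  L1 | P0:I, P1:I, P2:E(70) | bus: none
[10] P0: store L0 := 33 | P0:M(33), P1:I, P2:I | bus: BusRdX,Flush
[11] P0: store L2 := 74 | P0:M(74), P1:I, P2:I | bus: none
[12] P1: load  L2 | P0:S(74), P1:S(74), P2:I | bus: BusRd,Flush
[13] P1: load  L2 | P0:S(74), P1:S(74), P2:I | bus: none
[14] P2: load  L2 | P0:S(74), P1:S(74), P2:S(74) | bus: BusRd
[15] P2: store L1 := 18 | P0:I, P1:I, P2:M(18) | bus: none
[16] P1: load  L2 | P0:S(74), P1:S(74), P2:S(74) | bus: none
[17] P2: store L0 := 22 | P0:I, P1:I, P2:M(22) | bus: BusRdX,Flush
[18] P0: load  L1 | P0:S(18), P1:I, P2:S(18) | bus: BusRd,Flush
[19] P1: store L0 := 74 | P0:I, P1:M(74), P2:I | bus: BusRdX,Flush
[20] P1: store L1 := 85 | P0:I, P1:M(85), P2:I | bus: BusRdX
[21] P2: store L1 := 12 | P0:I, P1:I, P2:M(12) | bus: BusRdX,Flush
[22] P0: load  L0 | P0:S(74), P1:S(74), P2:I | bus: BusRd,Flush
[23] P1: store L0 := 96 | P0:I, P1:M(96), P2:I | bus: BusUpgr
[24] P0: store L1 := 22 | P0:M(22), P1:I, P2:I | bus: BusRdX,Flush
[25] P2: store L0 := 7 | P0:I, P1:I, P2:M(7) | bus: BusRdX,Flush
[26] P2: store L0 := 84 | P0:I, P1:I, P2:M(84) | bus: none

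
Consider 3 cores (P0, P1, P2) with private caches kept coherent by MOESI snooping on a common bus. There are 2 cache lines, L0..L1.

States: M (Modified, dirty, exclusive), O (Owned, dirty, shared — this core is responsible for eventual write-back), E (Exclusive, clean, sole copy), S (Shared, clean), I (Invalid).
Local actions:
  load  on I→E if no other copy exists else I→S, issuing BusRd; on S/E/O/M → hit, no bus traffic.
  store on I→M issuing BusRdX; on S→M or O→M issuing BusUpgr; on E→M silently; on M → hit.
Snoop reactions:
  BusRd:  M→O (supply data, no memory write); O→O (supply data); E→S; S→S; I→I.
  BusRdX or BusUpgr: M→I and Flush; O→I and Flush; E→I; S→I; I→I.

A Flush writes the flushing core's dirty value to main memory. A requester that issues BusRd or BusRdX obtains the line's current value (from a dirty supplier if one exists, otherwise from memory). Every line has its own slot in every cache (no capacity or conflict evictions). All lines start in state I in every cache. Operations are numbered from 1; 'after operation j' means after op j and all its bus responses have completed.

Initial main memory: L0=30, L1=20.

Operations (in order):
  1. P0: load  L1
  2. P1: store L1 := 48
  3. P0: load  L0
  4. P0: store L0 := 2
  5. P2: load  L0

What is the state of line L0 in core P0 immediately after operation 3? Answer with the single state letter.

state = E

  op1 P0: load  L1 → E/I/I on L1; bus BusRd; mem=20
  op2 P1: store L1 := 48 → I/M/I on L1; bus BusRdX; mem=20
  op3 P0: load  L0 → E/I/I on L0; bus BusRd; mem=30
  op4 P0: store L0 := 2 → M/I/I on L0; bus (none); mem=30
  op5 P2: load  L0 → O/I/S on L0; bus BusRd; mem=30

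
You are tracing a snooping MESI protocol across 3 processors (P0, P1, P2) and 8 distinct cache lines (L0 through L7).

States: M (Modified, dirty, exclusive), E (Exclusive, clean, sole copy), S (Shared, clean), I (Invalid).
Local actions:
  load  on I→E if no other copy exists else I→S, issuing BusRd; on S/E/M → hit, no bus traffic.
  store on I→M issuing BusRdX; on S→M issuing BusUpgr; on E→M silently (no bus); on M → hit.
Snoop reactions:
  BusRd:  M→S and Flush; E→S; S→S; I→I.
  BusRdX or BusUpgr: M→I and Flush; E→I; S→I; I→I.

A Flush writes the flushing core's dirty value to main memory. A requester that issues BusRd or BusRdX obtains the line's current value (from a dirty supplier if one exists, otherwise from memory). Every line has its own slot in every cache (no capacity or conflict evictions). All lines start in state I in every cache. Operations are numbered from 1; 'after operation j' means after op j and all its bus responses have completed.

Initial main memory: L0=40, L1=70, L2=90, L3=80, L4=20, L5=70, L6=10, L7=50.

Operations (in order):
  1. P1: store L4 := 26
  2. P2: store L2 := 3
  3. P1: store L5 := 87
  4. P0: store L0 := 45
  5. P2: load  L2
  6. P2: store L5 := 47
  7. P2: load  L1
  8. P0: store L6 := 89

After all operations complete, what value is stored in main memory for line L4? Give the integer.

memory[L4] = 20

step 1: P1: store L4 := 26  ⟶  IMI  (L4)  txn=BusRdX  M[L4]=20
step 2: P2: store L2 := 3  ⟶  IIM  (L2)  txn=BusRdX  M[L2]=90
step 3: P1: store L5 := 87  ⟶  IMI  (L5)  txn=BusRdX  M[L5]=70
step 4: P0: store L0 := 45  ⟶  MII  (L0)  txn=BusRdX  M[L0]=40
step 5: P2: load  L2  ⟶  IIM  (L2)  txn=∅  M[L2]=90
step 6: P2: store L5 := 47  ⟶  IIM  (L5)  txn=BusRdX+Flush  M[L5]=87
step 7: P2: load  L1  ⟶  IIE  (L1)  txn=BusRd  M[L1]=70
step 8: P0: store L6 := 89  ⟶  MII  (L6)  txn=BusRdX  M[L6]=10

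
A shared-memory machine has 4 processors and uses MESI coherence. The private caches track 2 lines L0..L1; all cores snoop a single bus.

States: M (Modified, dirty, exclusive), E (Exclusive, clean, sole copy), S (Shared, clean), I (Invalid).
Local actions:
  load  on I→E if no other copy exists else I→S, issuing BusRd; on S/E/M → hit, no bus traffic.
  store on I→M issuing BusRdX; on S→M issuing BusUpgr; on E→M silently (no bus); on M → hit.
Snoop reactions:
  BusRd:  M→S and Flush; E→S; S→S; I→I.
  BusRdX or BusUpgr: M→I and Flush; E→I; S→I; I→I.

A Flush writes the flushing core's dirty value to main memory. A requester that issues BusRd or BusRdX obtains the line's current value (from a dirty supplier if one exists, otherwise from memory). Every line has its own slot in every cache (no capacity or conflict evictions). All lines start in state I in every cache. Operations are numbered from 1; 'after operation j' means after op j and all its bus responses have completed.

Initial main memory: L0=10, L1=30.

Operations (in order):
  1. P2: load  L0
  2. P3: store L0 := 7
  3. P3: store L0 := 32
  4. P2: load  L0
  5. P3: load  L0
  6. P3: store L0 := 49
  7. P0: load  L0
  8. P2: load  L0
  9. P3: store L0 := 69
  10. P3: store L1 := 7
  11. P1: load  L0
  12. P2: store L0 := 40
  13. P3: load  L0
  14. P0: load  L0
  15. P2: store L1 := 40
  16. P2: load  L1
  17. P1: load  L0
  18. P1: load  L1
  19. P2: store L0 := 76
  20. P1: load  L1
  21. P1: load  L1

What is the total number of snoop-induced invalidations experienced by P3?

invalidations = 3

[1] P2: load  L0 | P0:I, P1:I, P2:E(10), P3:I | bus: BusRd
[2] P3: store L0 := 7 | P0:I, P1:I, P2:I, P3:M(7) | bus: BusRdX
[3] P3: store L0 := 32 | P0:I, P1:I, P2:I, P3:M(32) | bus: none
[4] P2: load  L0 | P0:I, P1:I, P2:S(32), P3:S(32) | bus: BusRd,Flush
[5] P3: load  L0 | P0:I, P1:I, P2:S(32), P3:S(32) | bus: none
[6] P3: store L0 := 49 | P0:I, P1:I, P2:I, P3:M(49) | bus: BusUpgr
[7] P0: load  L0 | P0:S(49), P1:I, P2:I, P3:S(49) | bus: BusRd,Flush
[8] P2: load  L0 | P0:S(49), P1:I, P2:S(49), P3:S(49) | bus: BusRd
[9] P3: store L0 := 69 | P0:I, P1:I, P2:I, P3:M(69) | bus: BusUpgr
[10] P3: store L1 := 7 | P0:I, P1:I, P2:I, P3:M(7) | bus: BusRdX
[11] P1: load  L0 | P0:I, P1:S(69), P2:I, P3:S(69) | bus: BusRd,Flush
[12] P2: store L0 := 40 | P0:I, P1:I, P2:M(40), P3:I | bus: BusRdX
[13] P3: load  L0 | P0:I, P1:I, P2:S(40), P3:S(40) | bus: BusRd,Flush
[14] P0: load  L0 | P0:S(40), P1:I, P2:S(40), P3:S(40) | bus: BusRd
[15] P2: store L1 := 40 | P0:I, P1:I, P2:M(40), P3:I | bus: BusRdX,Flush
[16] P2: load  L1 | P0:I, P1:I, P2:M(40), P3:I | bus: none
[17] P1: load  L0 | P0:S(40), P1:S(40), P2:S(40), P3:S(40) | bus: BusRd
[18] P1: load  L1 | P0:I, P1:S(40), P2:S(40), P3:I | bus: BusRd,Flush
[19] P2: store L0 := 76 | P0:I, P1:I, P2:M(76), P3:I | bus: BusUpgr
[20] P1: load  L1 | P0:I, P1:S(40), P2:S(40), P3:I | bus: none
[21] P1: load  L1 | P0:I, P1:S(40), P2:S(40), P3:I | bus: none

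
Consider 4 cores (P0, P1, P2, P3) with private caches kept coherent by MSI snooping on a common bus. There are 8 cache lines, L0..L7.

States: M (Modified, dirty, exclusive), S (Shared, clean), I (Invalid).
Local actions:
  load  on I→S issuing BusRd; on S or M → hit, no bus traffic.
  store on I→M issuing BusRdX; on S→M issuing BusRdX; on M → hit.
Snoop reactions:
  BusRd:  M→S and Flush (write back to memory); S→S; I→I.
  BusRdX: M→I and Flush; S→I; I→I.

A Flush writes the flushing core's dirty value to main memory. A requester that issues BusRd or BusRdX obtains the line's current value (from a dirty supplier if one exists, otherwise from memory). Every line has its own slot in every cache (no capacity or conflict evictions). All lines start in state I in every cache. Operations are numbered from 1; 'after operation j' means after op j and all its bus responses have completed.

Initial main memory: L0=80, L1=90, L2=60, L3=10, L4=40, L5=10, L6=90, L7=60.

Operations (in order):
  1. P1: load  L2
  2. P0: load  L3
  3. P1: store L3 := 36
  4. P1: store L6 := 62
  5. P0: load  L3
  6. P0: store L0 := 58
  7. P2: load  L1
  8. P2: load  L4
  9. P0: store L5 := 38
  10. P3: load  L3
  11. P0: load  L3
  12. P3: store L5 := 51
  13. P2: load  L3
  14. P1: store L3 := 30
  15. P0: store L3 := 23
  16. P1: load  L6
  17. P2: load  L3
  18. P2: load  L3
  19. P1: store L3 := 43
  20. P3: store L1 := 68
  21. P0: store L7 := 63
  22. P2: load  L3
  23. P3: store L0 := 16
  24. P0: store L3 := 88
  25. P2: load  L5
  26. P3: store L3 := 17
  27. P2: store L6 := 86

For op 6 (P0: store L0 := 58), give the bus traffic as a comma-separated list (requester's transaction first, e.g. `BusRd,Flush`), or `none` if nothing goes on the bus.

[1] P1: load  L2 | P0:I, P1:S(60), P2:I, P3:I | bus: BusRd
[2] P0: load  L3 | P0:S(10), P1:I, P2:I, P3:I | bus: BusRd
[3] P1: store L3 := 36 | P0:I, P1:M(36), P2:I, P3:I | bus: BusRdX
[4] P1: store L6 := 62 | P0:I, P1:M(62), P2:I, P3:I | bus: BusRdX
[5] P0: load  L3 | P0:S(36), P1:S(36), P2:I, P3:I | bus: BusRd,Flush
[6] P0: store L0 := 58 | P0:M(58), P1:I, P2:I, P3:I | bus: BusRdX
[7] P2: load  L1 | P0:I, P1:I, P2:S(90), P3:I | bus: BusRd
[8] P2: load  L4 | P0:I, P1:I, P2:S(40), P3:I | bus: BusRd
[9] P0: store L5 := 38 | P0:M(38), P1:I, P2:I, P3:I | bus: BusRdX
[10] P3: load  L3 | P0:S(36), P1:S(36), P2:I, P3:S(36) | bus: BusRd
[11] P0: load  L3 | P0:S(36), P1:S(36), P2:I, P3:S(36) | bus: none
[12] P3: store L5 := 51 | P0:I, P1:I, P2:I, P3:M(51) | bus: BusRdX,Flush
[13] P2: load  L3 | P0:S(36), P1:S(36), P2:S(36), P3:S(36) | bus: BusRd
[14] P1: store L3 := 30 | P0:I, P1:M(30), P2:I, P3:I | bus: BusRdX
[15] P0: store L3 := 23 | P0:M(23), P1:I, P2:I, P3:I | bus: BusRdX,Flush
[16] P1: load  L6 | P0:I, P1:M(62), P2:I, P3:I | bus: none
[17] P2: load  L3 | P0:S(23), P1:I, P2:S(23), P3:I | bus: BusRd,Flush
[18] P2: load  L3 | P0:S(23), P1:I, P2:S(23), P3:I | bus: none
[19] P1: store L3 := 43 | P0:I, P1:M(43), P2:I, P3:I | bus: BusRdX
[20] P3: store L1 := 68 | P0:I, P1:I, P2:I, P3:M(68) | bus: BusRdX
[21] P0: store L7 := 63 | P0:M(63), P1:I, P2:I, P3:I | bus: BusRdX
[22] P2: load  L3 | P0:I, P1:S(43), P2:S(43), P3:I | bus: BusRd,Flush
[23] P3: store L0 := 16 | P0:I, P1:I, P2:I, P3:M(16) | bus: BusRdX,Flush
[24] P0: store L3 := 88 | P0:M(88), P1:I, P2:I, P3:I | bus: BusRdX
[25] P2: load  L5 | P0:I, P1:I, P2:S(51), P3:S(51) | bus: BusRd,Flush
[26] P3: store L3 := 17 | P0:I, P1:I, P2:I, P3:M(17) | bus: BusRdX,Flush
[27] P2: store L6 := 86 | P0:I, P1:I, P2:M(86), P3:I | bus: BusRdX,Flush

bus = BusRdX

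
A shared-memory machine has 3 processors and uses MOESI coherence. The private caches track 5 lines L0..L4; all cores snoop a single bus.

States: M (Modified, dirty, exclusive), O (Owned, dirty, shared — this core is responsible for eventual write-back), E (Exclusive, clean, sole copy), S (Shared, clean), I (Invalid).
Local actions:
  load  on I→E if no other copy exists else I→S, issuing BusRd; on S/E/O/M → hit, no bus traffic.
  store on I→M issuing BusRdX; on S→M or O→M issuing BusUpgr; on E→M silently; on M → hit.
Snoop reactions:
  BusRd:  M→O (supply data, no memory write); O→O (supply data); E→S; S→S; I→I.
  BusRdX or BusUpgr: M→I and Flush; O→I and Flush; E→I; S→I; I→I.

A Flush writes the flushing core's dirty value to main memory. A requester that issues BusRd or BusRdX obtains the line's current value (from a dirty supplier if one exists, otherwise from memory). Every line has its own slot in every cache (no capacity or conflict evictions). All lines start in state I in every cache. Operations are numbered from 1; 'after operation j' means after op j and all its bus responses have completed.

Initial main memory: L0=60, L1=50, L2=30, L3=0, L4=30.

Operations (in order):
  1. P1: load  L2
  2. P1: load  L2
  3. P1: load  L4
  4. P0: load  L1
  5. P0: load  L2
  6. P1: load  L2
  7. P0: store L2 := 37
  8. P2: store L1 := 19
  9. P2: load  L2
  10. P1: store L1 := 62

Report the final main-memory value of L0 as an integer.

memory[L0] = 60

1. P1: load  L2  bus=[BusRd]  L2: P0=I P1=E P2=I  mem[L2]=30
2. P1: load  L2  bus=[-]  L2: P0=I P1=E P2=I  mem[L2]=30
3. P1: load  L4  bus=[BusRd]  L4: P0=I P1=E P2=I  mem[L4]=30
4. P0: load  L1  bus=[BusRd]  L1: P0=E P1=I P2=I  mem[L1]=50
5. P0: load  L2  bus=[BusRd]  L2: P0=S P1=S P2=I  mem[L2]=30
6. P1: load  L2  bus=[-]  L2: P0=S P1=S P2=I  mem[L2]=30
7. P0: store L2 := 37  bus=[BusUpgr]  L2: P0=M P1=I P2=I  mem[L2]=30
8. P2: store L1 := 19  bus=[BusRdX]  L1: P0=I P1=I P2=M  mem[L1]=50
9. P2: load  L2  bus=[BusRd]  L2: P0=O P1=I P2=S  mem[L2]=30
10. P1: store L1 := 62  bus=[BusRdX,Flush]  L1: P0=I P1=M P2=I  mem[L1]=19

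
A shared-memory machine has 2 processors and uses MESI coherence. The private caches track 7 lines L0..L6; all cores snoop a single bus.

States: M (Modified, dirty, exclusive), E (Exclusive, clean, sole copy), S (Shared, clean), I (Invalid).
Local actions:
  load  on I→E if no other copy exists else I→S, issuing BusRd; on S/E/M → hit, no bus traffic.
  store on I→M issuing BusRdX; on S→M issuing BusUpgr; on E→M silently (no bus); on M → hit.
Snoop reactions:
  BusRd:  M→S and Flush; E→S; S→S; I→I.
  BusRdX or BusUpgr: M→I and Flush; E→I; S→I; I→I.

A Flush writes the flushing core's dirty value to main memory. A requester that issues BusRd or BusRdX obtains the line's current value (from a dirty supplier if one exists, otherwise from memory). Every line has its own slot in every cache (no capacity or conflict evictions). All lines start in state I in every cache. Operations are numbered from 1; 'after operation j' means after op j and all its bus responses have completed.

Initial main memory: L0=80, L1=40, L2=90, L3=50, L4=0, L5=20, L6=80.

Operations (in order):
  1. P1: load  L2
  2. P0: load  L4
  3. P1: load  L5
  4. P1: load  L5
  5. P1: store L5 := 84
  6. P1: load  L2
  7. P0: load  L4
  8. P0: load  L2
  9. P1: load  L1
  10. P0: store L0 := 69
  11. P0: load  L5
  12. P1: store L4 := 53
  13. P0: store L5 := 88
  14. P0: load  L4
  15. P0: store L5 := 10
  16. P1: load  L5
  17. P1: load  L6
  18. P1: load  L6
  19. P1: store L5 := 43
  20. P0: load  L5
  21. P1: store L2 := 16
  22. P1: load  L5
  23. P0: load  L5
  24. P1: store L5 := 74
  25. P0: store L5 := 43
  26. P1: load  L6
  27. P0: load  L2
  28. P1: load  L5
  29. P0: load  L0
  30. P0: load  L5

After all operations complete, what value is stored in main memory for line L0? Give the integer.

[1] P1: load  L2 | P0:I, P1:E(90) | bus: BusRd
[2] P0: load  L4 | P0:E(0), P1:I | bus: BusRd
[3] P1: load  L5 | P0:I, P1:E(20) | bus: BusRd
[4] P1: load  L5 | P0:I, P1:E(20) | bus: none
[5] P1: store L5 := 84 | P0:I, P1:M(84) | bus: none
[6] P1: load  L2 | P0:I, P1:E(90) | bus: none
[7] P0: load  L4 | P0:E(0), P1:I | bus: none
[8] P0: load  L2 | P0:S(90), P1:S(90) | bus: BusRd
[9] P1: load  L1 | P0:I, P1:E(40) | bus: BusRd
[10] P0: store L0 := 69 | P0:M(69), P1:I | bus: BusRdX
[11] P0: load  L5 | P0:S(84), P1:S(84) | bus: BusRd,Flush
[12] P1: store L4 := 53 | P0:I, P1:M(53) | bus: BusRdX
[13] P0: store L5 := 88 | P0:M(88), P1:I | bus: BusUpgr
[14] P0: load  L4 | P0:S(53), P1:S(53) | bus: BusRd,Flush
[15] P0: store L5 := 10 | P0:M(10), P1:I | bus: none
[16] P1: load  L5 | P0:S(10), P1:S(10) | bus: BusRd,Flush
[17] P1: load  L6 | P0:I, P1:E(80) | bus: BusRd
[18] P1: load  L6 | P0:I, P1:E(80) | bus: none
[19] P1: store L5 := 43 | P0:I, P1:M(43) | bus: BusUpgr
[20] P0: load  L5 | P0:S(43), P1:S(43) | bus: BusRd,Flush
[21] P1: store L2 := 16 | P0:I, P1:M(16) | bus: BusUpgr
[22] P1: load  L5 | P0:S(43), P1:S(43) | bus: none
[23] P0: load  L5 | P0:S(43), P1:S(43) | bus: none
[24] P1: store L5 := 74 | P0:I, P1:M(74) | bus: BusUpgr
[25] P0: store L5 := 43 | P0:M(43), P1:I | bus: BusRdX,Flush
[26] P1: load  L6 | P0:I, P1:E(80) | bus: none
[27] P0: load  L2 | P0:S(16), P1:S(16) | bus: BusRd,Flush
[28] P1: load  L5 | P0:S(43), P1:S(43) | bus: BusRd,Flush
[29] P0: load  L0 | P0:M(69), P1:I | bus: none
[30] P0: load  L5 | P0:S(43), P1:S(43) | bus: none

memory[L0] = 80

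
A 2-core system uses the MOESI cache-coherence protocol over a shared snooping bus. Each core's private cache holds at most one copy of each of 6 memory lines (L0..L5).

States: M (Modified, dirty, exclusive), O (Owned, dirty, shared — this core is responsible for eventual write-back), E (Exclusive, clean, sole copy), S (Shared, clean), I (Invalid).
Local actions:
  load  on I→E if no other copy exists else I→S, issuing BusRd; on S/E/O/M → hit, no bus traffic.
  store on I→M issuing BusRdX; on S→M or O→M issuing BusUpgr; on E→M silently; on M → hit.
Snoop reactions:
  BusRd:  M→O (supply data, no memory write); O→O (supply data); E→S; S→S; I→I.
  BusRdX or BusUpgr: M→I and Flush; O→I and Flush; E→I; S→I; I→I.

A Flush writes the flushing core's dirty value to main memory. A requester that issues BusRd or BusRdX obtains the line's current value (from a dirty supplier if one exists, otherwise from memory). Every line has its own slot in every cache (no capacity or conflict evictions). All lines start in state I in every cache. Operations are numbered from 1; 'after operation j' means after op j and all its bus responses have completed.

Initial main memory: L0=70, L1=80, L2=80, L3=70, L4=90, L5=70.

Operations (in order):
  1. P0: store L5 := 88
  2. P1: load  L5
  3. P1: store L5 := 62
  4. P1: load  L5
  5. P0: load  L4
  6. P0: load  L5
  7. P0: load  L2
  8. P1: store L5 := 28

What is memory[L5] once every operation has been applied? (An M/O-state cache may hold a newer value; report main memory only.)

step 1: P0: store L5 := 88  ⟶  MI  (L5)  txn=BusRdX  M[L5]=70
step 2: P1: load  L5  ⟶  OS  (L5)  txn=BusRd  M[L5]=70
step 3: P1: store L5 := 62  ⟶  IM  (L5)  txn=BusUpgr+Flush  M[L5]=88
step 4: P1: load  L5  ⟶  IM  (L5)  txn=∅  M[L5]=88
step 5: P0: load  L4  ⟶  EI  (L4)  txn=BusRd  M[L4]=90
step 6: P0: load  L5  ⟶  SO  (L5)  txn=BusRd  M[L5]=88
step 7: P0: load  L2  ⟶  EI  (L2)  txn=BusRd  M[L2]=80
step 8: P1: store L5 := 28  ⟶  IM  (L5)  txn=BusUpgr  M[L5]=88

memory[L5] = 88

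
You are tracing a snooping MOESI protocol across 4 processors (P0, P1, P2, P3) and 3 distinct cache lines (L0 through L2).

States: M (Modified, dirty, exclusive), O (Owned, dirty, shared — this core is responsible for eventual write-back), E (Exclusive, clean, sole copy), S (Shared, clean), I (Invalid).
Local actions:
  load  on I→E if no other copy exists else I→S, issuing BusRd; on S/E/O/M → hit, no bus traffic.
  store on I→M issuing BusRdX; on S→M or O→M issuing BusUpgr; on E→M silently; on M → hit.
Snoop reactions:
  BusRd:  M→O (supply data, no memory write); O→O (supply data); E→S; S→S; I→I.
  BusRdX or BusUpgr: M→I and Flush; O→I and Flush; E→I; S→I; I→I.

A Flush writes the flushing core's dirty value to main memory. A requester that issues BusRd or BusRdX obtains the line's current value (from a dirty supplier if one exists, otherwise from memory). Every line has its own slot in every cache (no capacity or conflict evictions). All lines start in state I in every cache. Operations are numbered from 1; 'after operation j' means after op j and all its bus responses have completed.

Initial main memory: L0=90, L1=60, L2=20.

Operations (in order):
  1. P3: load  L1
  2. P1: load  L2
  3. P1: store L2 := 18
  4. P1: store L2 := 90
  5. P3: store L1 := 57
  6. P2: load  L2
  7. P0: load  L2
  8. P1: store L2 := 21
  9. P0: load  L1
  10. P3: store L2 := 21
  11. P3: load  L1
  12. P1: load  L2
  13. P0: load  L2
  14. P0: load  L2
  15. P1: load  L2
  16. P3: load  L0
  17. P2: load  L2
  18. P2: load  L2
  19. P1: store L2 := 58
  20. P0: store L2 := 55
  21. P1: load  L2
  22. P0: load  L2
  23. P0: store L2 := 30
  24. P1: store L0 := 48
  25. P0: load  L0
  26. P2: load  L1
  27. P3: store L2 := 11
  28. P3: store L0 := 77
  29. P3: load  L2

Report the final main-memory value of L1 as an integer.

memory[L1] = 60

1. P3: load  L1  bus=[BusRd]  L1: P0=I P1=I P2=I P3=E  mem[L1]=60
2. P1: load  L2  bus=[BusRd]  L2: P0=I P1=E P2=I P3=I  mem[L2]=20
3. P1: store L2 := 18  bus=[-]  L2: P0=I P1=M P2=I P3=I  mem[L2]=20
4. P1: store L2 := 90  bus=[-]  L2: P0=I P1=M P2=I P3=I  mem[L2]=20
5. P3: store L1 := 57  bus=[-]  L1: P0=I P1=I P2=I P3=M  mem[L1]=60
6. P2: load  L2  bus=[BusRd]  L2: P0=I P1=O P2=S P3=I  mem[L2]=20
7. P0: load  L2  bus=[BusRd]  L2: P0=S P1=O P2=S P3=I  mem[L2]=20
8. P1: store L2 := 21  bus=[BusUpgr]  L2: P0=I P1=M P2=I P3=I  mem[L2]=20
9. P0: load  L1  bus=[BusRd]  L1: P0=S P1=I P2=I P3=O  mem[L1]=60
10. P3: store L2 := 21  bus=[BusRdX,Flush]  L2: P0=I P1=I P2=I P3=M  mem[L2]=21
11. P3: load  L1  bus=[-]  L1: P0=S P1=I P2=I P3=O  mem[L1]=60
12. P1: load  L2  bus=[BusRd]  L2: P0=I P1=S P2=I P3=O  mem[L2]=21
13. P0: load  L2  bus=[BusRd]  L2: P0=S P1=S P2=I P3=O  mem[L2]=21
14. P0: load  L2  bus=[-]  L2: P0=S P1=S P2=I P3=O  mem[L2]=21
15. P1: load  L2  bus=[-]  L2: P0=S P1=S P2=I P3=O  mem[L2]=21
16. P3: load  L0  bus=[BusRd]  L0: P0=I P1=I P2=I P3=E  mem[L0]=90
17. P2: load  L2  bus=[BusRd]  L2: P0=S P1=S P2=S P3=O  mem[L2]=21
18. P2: load  L2  bus=[-]  L2: P0=S P1=S P2=S P3=O  mem[L2]=21
19. P1: store L2 := 58  bus=[BusUpgr,Flush]  L2: P0=I P1=M P2=I P3=I  mem[L2]=21
20. P0: store L2 := 55  bus=[BusRdX,Flush]  L2: P0=M P1=I P2=I P3=I  mem[L2]=58
21. P1: load  L2  bus=[BusRd]  L2: P0=O P1=S P2=I P3=I  mem[L2]=58
22. P0: load  L2  bus=[-]  L2: P0=O P1=S P2=I P3=I  mem[L2]=58
23. P0: store L2 := 30  bus=[BusUpgr]  L2: P0=M P1=I P2=I P3=I  mem[L2]=58
24. P1: store L0 := 48  bus=[BusRdX]  L0: P0=I P1=M P2=I P3=I  mem[L0]=90
25. P0: load  L0  bus=[BusRd]  L0: P0=S P1=O P2=I P3=I  mem[L0]=90
26. P2: load  L1  bus=[BusRd]  L1: P0=S P1=I P2=S P3=O  mem[L1]=60
27. P3: store L2 := 11  bus=[BusRdX,Flush]  L2: P0=I P1=I P2=I P3=M  mem[L2]=30
28. P3: store L0 := 77  bus=[BusRdX,Flush]  L0: P0=I P1=I P2=I P3=M  mem[L0]=48
29. P3: load  L2  bus=[-]  L2: P0=I P1=I P2=I P3=M  mem[L2]=30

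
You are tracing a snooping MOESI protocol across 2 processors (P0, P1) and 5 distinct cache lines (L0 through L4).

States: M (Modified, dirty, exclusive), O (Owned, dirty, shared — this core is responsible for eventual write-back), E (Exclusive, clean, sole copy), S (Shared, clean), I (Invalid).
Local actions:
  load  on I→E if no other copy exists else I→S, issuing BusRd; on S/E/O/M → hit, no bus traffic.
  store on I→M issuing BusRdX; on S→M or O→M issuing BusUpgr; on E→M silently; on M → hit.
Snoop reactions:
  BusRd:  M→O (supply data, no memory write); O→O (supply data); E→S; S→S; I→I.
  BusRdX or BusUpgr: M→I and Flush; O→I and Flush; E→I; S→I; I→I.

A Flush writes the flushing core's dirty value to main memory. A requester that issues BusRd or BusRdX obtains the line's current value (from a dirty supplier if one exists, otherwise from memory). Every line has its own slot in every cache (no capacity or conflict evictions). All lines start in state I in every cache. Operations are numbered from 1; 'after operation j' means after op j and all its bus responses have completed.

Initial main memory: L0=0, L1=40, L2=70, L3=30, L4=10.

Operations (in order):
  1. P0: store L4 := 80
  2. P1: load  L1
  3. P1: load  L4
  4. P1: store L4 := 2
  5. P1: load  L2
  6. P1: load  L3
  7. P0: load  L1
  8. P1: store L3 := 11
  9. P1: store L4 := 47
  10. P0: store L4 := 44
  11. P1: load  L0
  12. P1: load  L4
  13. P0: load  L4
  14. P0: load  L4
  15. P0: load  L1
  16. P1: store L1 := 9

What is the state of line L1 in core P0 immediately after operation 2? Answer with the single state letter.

state = I

  op1 P0: store L4 := 80 → M/I on L4; bus BusRdX; mem=10
  op2 P1: load  L1 → I/E on L1; bus BusRd; mem=40
  op3 P1: load  L4 → O/S on L4; bus BusRd; mem=10
  op4 P1: store L4 := 2 → I/M on L4; bus BusUpgr Flush; mem=80
  op5 P1: load  L2 → I/E on L2; bus BusRd; mem=70
  op6 P1: load  L3 → I/E on L3; bus BusRd; mem=30
  op7 P0: load  L1 → S/S on L1; bus BusRd; mem=40
  op8 P1: store L3 := 11 → I/M on L3; bus (none); mem=30
  op9 P1: store L4 := 47 → I/M on L4; bus (none); mem=80
  op10 P0: store L4 := 44 → M/I on L4; bus BusRdX Flush; mem=47
  op11 P1: load  L0 → I/E on L0; bus BusRd; mem=0
  op12 P1: load  L4 → O/S on L4; bus BusRd; mem=47
  op13 P0: load  L4 → O/S on L4; bus (none); mem=47
  op14 P0: load  L4 → O/S on L4; bus (none); mem=47
  op15 P0: load  L1 → S/S on L1; bus (none); mem=40
  op16 P1: store L1 := 9 → I/M on L1; bus BusUpgr; mem=40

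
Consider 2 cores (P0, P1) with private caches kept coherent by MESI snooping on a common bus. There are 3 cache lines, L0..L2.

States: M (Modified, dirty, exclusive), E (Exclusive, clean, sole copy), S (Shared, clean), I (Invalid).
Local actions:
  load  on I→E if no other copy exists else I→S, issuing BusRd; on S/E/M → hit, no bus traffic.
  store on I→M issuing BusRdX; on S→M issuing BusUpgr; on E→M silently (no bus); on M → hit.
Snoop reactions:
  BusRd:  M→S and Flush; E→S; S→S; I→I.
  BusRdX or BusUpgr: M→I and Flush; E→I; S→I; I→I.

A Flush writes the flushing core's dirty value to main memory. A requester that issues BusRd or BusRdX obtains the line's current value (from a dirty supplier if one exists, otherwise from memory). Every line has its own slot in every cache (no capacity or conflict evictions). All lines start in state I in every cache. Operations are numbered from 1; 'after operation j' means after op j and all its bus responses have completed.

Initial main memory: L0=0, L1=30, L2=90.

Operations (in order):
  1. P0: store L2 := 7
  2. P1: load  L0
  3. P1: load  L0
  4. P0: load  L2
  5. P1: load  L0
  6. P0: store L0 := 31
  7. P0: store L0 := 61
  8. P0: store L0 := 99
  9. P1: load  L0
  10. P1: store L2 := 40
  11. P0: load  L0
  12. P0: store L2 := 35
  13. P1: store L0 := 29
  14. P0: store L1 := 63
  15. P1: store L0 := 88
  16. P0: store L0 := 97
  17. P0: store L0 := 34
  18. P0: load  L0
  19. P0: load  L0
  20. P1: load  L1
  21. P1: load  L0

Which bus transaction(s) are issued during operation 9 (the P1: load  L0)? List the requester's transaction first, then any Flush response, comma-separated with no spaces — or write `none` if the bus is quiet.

bus = BusRd,Flush

step 1: P0: store L2 := 7  ⟶  MI  (L2)  txn=BusRdX  M[L2]=90
step 2: P1: load  L0  ⟶  IE  (L0)  txn=BusRd  M[L0]=0
step 3: P1: load  L0  ⟶  IE  (L0)  txn=∅  M[L0]=0
step 4: P0: load  L2  ⟶  MI  (L2)  txn=∅  M[L2]=90
step 5: P1: load  L0  ⟶  IE  (L0)  txn=∅  M[L0]=0
step 6: P0: store L0 := 31  ⟶  MI  (L0)  txn=BusRdX  M[L0]=0
step 7: P0: store L0 := 61  ⟶  MI  (L0)  txn=∅  M[L0]=0
step 8: P0: store L0 := 99  ⟶  MI  (L0)  txn=∅  M[L0]=0
step 9: P1: load  L0  ⟶  SS  (L0)  txn=BusRd+Flush  M[L0]=99
step 10: P1: store L2 := 40  ⟶  IM  (L2)  txn=BusRdX+Flush  M[L2]=7
step 11: P0: load  L0  ⟶  SS  (L0)  txn=∅  M[L0]=99
step 12: P0: store L2 := 35  ⟶  MI  (L2)  txn=BusRdX+Flush  M[L2]=40
step 13: P1: store L0 := 29  ⟶  IM  (L0)  txn=BusUpgr  M[L0]=99
step 14: P0: store L1 := 63  ⟶  MI  (L1)  txn=BusRdX  M[L1]=30
step 15: P1: store L0 := 88  ⟶  IM  (L0)  txn=∅  M[L0]=99
step 16: P0: store L0 := 97  ⟶  MI  (L0)  txn=BusRdX+Flush  M[L0]=88
step 17: P0: store L0 := 34  ⟶  MI  (L0)  txn=∅  M[L0]=88
step 18: P0: load  L0  ⟶  MI  (L0)  txn=∅  M[L0]=88
step 19: P0: load  L0  ⟶  MI  (L0)  txn=∅  M[L0]=88
step 20: P1: load  L1  ⟶  SS  (L1)  txn=BusRd+Flush  M[L1]=63
step 21: P1: load  L0  ⟶  SS  (L0)  txn=BusRd+Flush  M[L0]=34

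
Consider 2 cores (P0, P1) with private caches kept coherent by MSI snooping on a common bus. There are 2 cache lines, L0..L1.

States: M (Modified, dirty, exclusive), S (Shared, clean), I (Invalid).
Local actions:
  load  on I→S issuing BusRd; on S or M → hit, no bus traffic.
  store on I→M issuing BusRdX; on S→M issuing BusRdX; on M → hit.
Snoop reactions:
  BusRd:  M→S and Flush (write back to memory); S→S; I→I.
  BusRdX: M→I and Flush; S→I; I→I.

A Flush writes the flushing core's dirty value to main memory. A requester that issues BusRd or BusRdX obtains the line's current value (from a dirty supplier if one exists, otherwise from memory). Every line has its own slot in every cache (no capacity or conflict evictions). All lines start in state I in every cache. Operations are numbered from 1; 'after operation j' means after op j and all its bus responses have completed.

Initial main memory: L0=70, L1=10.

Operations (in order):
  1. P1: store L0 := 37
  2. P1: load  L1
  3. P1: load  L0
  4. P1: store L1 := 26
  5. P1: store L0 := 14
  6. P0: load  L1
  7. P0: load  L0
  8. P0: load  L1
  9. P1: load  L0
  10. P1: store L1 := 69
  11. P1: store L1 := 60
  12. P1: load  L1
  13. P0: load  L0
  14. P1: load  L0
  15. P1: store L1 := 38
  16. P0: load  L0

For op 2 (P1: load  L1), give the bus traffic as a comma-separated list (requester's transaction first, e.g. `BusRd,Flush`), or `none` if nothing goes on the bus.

step 1: P1: store L0 := 37  ⟶  IM  (L0)  txn=BusRdX  M[L0]=70
step 2: P1: load  L1  ⟶  IS  (L1)  txn=BusRd  M[L1]=10
step 3: P1: load  L0  ⟶  IM  (L0)  txn=∅  M[L0]=70
step 4: P1: store L1 := 26  ⟶  IM  (L1)  txn=BusRdX  M[L1]=10
step 5: P1: store L0 := 14  ⟶  IM  (L0)  txn=∅  M[L0]=70
step 6: P0: load  L1  ⟶  SS  (L1)  txn=BusRd+Flush  M[L1]=26
step 7: P0: load  L0  ⟶  SS  (L0)  txn=BusRd+Flush  M[L0]=14
step 8: P0: load  L1  ⟶  SS  (L1)  txn=∅  M[L1]=26
step 9: P1: load  L0  ⟶  SS  (L0)  txn=∅  M[L0]=14
step 10: P1: store L1 := 69  ⟶  IM  (L1)  txn=BusRdX  M[L1]=26
step 11: P1: store L1 := 60  ⟶  IM  (L1)  txn=∅  M[L1]=26
step 12: P1: load  L1  ⟶  IM  (L1)  txn=∅  M[L1]=26
step 13: P0: load  L0  ⟶  SS  (L0)  txn=∅  M[L0]=14
step 14: P1: load  L0  ⟶  SS  (L0)  txn=∅  M[L0]=14
step 15: P1: store L1 := 38  ⟶  IM  (L1)  txn=∅  M[L1]=26
step 16: P0: load  L0  ⟶  SS  (L0)  txn=∅  M[L0]=14

bus = BusRd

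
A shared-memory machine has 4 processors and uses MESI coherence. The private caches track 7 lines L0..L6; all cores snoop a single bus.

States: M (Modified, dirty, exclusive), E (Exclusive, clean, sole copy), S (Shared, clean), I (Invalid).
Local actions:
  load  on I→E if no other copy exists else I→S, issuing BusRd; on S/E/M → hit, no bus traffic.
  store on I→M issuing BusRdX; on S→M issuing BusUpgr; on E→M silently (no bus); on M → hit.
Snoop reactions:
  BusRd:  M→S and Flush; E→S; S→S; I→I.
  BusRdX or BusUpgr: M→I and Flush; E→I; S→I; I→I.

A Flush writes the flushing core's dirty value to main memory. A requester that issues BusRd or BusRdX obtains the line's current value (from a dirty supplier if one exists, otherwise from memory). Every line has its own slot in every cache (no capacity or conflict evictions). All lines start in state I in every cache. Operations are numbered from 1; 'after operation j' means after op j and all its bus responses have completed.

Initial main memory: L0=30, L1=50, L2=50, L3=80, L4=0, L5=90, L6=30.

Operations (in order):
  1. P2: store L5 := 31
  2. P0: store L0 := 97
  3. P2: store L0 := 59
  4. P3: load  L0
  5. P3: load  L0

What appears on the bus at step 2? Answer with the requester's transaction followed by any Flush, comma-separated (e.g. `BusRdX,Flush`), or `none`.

step 1: P2: store L5 := 31  ⟶  IIMI  (L5)  txn=BusRdX  M[L5]=90
step 2: P0: store L0 := 97  ⟶  MIII  (L0)  txn=BusRdX  M[L0]=30
step 3: P2: store L0 := 59  ⟶  IIMI  (L0)  txn=BusRdX+Flush  M[L0]=97
step 4: P3: load  L0  ⟶  IISS  (L0)  txn=BusRd+Flush  M[L0]=59
step 5: P3: load  L0  ⟶  IISS  (L0)  txn=∅  M[L0]=59

bus = BusRdX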